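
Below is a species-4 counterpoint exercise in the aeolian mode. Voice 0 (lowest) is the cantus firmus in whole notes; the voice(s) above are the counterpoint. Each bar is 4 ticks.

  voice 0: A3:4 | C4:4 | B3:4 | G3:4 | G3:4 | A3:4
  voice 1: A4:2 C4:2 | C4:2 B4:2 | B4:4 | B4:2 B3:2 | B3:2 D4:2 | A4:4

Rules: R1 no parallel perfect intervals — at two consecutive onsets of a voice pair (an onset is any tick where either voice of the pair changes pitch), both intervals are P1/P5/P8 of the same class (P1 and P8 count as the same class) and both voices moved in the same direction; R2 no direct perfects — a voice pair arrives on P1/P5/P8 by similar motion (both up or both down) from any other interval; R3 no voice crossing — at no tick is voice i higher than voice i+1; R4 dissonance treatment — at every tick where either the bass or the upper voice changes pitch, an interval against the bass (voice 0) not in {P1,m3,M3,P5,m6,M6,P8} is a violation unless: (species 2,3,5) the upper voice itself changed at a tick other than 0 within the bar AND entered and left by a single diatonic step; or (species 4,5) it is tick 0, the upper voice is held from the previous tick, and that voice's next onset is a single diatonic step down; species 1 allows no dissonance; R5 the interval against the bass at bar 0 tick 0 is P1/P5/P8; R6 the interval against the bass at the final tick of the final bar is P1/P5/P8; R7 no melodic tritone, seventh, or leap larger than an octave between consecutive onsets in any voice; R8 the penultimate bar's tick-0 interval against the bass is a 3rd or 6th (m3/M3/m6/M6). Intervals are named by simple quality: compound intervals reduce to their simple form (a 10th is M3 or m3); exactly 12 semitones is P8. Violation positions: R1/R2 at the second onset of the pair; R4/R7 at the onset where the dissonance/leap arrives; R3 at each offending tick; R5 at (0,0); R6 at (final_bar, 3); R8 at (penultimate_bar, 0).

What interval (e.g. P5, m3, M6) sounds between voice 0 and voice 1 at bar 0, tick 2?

voice 0=A3 voice 1=C4 -> m3

m3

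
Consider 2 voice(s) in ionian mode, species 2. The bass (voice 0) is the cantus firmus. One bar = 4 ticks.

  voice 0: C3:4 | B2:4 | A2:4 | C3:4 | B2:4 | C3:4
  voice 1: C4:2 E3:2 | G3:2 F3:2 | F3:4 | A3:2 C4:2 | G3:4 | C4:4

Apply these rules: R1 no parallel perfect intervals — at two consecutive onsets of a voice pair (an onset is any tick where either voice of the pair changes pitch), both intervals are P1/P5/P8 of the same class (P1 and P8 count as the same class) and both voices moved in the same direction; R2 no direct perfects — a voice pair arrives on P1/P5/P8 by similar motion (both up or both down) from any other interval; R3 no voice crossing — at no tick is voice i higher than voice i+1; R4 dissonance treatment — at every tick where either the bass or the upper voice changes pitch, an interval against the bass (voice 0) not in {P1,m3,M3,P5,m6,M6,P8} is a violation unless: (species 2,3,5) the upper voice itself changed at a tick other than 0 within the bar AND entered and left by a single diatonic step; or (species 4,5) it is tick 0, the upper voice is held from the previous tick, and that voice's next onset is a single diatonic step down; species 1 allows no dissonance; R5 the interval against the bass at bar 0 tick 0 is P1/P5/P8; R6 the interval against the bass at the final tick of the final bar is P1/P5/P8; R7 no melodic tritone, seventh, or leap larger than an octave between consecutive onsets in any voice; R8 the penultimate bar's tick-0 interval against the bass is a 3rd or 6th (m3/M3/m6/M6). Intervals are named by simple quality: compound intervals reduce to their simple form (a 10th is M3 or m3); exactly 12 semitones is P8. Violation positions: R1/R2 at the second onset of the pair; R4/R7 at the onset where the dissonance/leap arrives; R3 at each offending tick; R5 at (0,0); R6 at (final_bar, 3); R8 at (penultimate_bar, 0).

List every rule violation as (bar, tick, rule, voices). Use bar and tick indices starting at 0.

bar 0: v0=C3 v1=C4 downbeat P8
bar 1: v0=B2 v1=G3 downbeat m6
bar 2: v0=A2 v1=F3 downbeat m6
bar 3: v0=C3 v1=A3 downbeat M6
bar 4: v0=B2 v1=G3 downbeat m6
bar 5: v0=C3 v1=C4 downbeat P8
  -> R4 @ bar 1 tick 2 v(0, 1): B2/F3 TT untreated
  -> R2 @ bar 5 tick 0 v(0, 1): B2/G3 m6 -> C3/C4 P8 similar

(1, 2, R4, (0, 1))
(5, 0, R2, (0, 1))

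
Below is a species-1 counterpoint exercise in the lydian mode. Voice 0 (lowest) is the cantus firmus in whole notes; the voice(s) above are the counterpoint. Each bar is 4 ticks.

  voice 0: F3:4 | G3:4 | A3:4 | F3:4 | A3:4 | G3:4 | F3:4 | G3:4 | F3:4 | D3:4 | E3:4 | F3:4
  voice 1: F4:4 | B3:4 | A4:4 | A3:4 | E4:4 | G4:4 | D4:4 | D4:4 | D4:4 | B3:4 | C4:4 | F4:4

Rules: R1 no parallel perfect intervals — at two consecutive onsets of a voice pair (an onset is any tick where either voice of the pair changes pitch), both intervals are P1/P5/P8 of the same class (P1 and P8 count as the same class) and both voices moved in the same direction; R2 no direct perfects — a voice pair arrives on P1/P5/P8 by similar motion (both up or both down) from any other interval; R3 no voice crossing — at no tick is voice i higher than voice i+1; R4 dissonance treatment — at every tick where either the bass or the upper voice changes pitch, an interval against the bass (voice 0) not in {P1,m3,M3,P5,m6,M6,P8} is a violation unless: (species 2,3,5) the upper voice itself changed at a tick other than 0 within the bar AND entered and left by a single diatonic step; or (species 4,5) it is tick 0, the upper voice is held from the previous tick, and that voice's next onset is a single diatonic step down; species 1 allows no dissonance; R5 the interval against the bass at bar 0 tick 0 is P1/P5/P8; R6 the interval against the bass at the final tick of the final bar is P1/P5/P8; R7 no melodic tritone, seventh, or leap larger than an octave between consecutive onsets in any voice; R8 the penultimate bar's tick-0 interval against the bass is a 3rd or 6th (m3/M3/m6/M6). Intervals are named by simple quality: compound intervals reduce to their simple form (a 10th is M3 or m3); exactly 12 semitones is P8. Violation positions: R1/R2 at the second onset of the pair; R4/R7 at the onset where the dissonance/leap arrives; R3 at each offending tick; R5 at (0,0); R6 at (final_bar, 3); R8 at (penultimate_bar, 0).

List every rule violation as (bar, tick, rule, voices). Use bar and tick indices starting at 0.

bar 0: v0=F3 v1=F4 downbeat P8
bar 1: v0=G3 v1=B3 downbeat M3
bar 2: v0=A3 v1=A4 downbeat P8
bar 3: v0=F3 v1=A3 downbeat M3
bar 4: v0=A3 v1=E4 downbeat P5
bar 5: v0=G3 v1=G4 downbeat P8
bar 6: v0=F3 v1=D4 downbeat M6
bar 7: v0=G3 v1=D4 downbeat P5
bar 8: v0=F3 v1=D4 downbeat M6
bar 9: v0=D3 v1=B3 downbeat M6
bar 10: v0=E3 v1=C4 downbeat m6
bar 11: v0=F3 v1=F4 downbeat P8
  -> R7 @ bar 1 tick 0 v(1,): F4->B3 leap 6st
  -> R2 @ bar 2 tick 0 v(0, 1): G3/B3 M3 -> A3/A4 P8 similar
  -> R7 @ bar 2 tick 0 v(1,): B3->A4 leap 10st
  -> R2 @ bar 4 tick 0 v(0, 1): F3/A3 M3 -> A3/E4 P5 similar
  -> R2 @ bar 11 tick 0 v(0, 1): E3/C4 m6 -> F3/F4 P8 similar

(1, 0, R7, (1,))
(2, 0, R2, (0, 1))
(2, 0, R7, (1,))
(4, 0, R2, (0, 1))
(11, 0, R2, (0, 1))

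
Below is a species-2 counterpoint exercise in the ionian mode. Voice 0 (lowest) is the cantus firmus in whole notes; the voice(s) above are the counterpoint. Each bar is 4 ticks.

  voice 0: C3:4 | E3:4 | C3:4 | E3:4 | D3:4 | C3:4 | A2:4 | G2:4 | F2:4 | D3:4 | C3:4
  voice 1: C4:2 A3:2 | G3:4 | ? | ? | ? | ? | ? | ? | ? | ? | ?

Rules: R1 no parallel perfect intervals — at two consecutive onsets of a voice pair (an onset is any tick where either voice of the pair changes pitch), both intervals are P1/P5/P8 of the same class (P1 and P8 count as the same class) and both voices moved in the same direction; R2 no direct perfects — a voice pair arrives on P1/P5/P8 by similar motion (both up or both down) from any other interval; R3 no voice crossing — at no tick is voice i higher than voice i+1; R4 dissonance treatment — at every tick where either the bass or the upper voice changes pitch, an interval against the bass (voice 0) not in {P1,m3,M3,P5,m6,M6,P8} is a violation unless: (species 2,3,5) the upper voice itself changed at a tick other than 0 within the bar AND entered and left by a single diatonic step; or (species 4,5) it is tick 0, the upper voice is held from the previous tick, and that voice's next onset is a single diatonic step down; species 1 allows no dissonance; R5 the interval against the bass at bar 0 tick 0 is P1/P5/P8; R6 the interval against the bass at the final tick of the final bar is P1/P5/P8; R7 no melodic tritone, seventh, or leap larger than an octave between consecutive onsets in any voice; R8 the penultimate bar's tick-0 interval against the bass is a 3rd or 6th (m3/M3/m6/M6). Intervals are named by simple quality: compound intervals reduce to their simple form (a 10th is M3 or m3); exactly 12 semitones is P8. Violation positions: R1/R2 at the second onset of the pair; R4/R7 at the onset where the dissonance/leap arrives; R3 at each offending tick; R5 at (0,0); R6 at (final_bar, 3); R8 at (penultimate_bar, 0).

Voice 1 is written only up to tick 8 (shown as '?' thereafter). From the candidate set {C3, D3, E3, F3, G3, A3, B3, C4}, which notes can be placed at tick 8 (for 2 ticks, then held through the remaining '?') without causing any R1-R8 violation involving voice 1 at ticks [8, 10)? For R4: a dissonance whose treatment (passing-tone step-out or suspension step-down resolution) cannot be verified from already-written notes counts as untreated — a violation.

{A3, C4, E3, G3}

C3: violates R2
D3: violates R4
E3: legal
F3: violates R4
G3: legal
A3: legal
B3: violates R4
C4: legal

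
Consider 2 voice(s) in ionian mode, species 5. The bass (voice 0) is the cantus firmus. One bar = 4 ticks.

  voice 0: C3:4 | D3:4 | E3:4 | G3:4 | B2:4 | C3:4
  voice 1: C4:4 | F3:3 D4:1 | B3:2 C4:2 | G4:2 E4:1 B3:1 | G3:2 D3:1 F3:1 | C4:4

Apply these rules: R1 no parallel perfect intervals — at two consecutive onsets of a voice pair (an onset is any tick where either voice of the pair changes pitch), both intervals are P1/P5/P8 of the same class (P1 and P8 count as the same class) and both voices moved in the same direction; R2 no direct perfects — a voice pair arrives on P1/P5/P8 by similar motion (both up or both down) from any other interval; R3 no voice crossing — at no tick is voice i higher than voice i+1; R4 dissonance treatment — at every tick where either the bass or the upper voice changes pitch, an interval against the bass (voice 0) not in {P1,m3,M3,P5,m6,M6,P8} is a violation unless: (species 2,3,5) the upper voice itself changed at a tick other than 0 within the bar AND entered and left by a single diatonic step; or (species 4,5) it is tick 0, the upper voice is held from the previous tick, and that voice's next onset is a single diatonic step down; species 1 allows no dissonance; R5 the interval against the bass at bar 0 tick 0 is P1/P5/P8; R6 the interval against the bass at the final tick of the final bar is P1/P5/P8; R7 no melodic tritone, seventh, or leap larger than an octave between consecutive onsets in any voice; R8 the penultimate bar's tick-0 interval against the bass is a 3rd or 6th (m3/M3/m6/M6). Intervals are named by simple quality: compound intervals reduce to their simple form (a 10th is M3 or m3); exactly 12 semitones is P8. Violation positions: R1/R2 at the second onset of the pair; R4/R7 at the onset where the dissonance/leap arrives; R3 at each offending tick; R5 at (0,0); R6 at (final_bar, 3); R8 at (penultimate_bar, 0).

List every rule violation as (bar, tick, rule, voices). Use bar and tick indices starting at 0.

bar 0: v0=C3 v1=C4 downbeat P8
bar 1: v0=D3 v1=F3 downbeat m3
bar 2: v0=E3 v1=B3 downbeat P5
bar 3: v0=G3 v1=G4 downbeat P8
bar 4: v0=B2 v1=G3 downbeat m6
bar 5: v0=C3 v1=C4 downbeat P8
  -> R2 @ bar 3 tick 0 v(0, 1): E3/C4 m6 -> G3/G4 P8 similar
  -> R4 @ bar 4 tick 3 v(0, 1): B2/F3 TT untreated
  -> R2 @ bar 5 tick 0 v(0, 1): B2/F3 TT -> C3/C4 P8 similar

(3, 0, R2, (0, 1))
(4, 3, R4, (0, 1))
(5, 0, R2, (0, 1))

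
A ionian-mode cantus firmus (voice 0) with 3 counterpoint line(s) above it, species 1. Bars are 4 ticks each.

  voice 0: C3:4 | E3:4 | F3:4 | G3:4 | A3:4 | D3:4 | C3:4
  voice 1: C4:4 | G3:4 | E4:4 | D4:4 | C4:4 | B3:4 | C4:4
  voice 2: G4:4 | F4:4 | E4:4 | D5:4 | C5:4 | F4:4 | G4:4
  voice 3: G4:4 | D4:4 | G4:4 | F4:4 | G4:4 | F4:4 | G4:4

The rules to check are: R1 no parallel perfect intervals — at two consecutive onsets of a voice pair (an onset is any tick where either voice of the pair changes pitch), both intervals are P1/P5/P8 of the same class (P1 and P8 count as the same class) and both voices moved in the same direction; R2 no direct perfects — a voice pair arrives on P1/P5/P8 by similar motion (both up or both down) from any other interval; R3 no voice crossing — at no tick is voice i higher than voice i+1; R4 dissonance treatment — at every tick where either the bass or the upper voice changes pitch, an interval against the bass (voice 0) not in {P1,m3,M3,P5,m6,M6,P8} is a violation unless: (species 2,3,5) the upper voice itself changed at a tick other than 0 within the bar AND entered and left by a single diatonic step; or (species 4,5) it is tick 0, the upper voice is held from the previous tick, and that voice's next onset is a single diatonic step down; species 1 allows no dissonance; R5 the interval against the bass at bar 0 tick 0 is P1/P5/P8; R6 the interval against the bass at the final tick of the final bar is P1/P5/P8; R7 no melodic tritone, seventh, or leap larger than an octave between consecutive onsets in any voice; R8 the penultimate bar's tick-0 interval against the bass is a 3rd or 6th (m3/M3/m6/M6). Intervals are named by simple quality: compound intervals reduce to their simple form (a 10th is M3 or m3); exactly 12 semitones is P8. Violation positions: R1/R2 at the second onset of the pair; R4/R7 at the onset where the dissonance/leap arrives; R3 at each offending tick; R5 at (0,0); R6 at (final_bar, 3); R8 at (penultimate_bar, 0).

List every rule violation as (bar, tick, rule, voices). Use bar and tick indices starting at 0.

(1, 0, R1, (1, 3))
(1, 0, R3, (2, 3))
(1, 0, R4, (0, 2))
(1, 0, R4, (0, 3))
(1, 1, R3, (2, 3))
(1, 2, R3, (2, 3))
(1, 3, R3, (2, 3))
(2, 0, R4, (0, 1))
(2, 0, R4, (0, 2))
(2, 0, R4, (0, 3))
(3, 0, R2, (0, 2))
(3, 0, R3, (2, 3))
(3, 0, R4, (0, 3))
(3, 0, R7, (2,))
(3, 1, R3, (2, 3))
(3, 2, R3, (2, 3))
(3, 3, R3, (2, 3))
(4, 0, R1, (1, 2))
(4, 0, R3, (2, 3))
(4, 0, R4, (0, 3))
(4, 1, R3, (2, 3))
(4, 2, R3, (2, 3))
(4, 3, R3, (2, 3))
(5, 0, R2, (2, 3))
(6, 0, R1, (2, 3))
(6, 0, R2, (1, 2))
(6, 0, R2, (1, 3))

bar 0: v0=C3 v1=C4 v2=G4 v3=G4 downbeat P5
bar 1: v0=E3 v1=G3 v2=F4 v3=D4 downbeat m7
bar 2: v0=F3 v1=E4 v2=E4 v3=G4 downbeat M2
bar 3: v0=G3 v1=D4 v2=D5 v3=F4 downbeat m7
bar 4: v0=A3 v1=C4 v2=C5 v3=G4 downbeat m7
bar 5: v0=D3 v1=B3 v2=F4 v3=F4 downbeat m3
bar 6: v0=C3 v1=C4 v2=G4 v3=G4 downbeat P5
  -> R1 @ bar 1 tick 0 v(1, 3): C4/G4 P5 -> G3/D4 P5 similar
  -> R3 @ bar 1 tick 0 v(2, 3): F4 above D4
  -> R4 @ bar 1 tick 0 v(0, 2): E3/F4 m2 untreated
  -> R4 @ bar 1 tick 0 v(0, 3): E3/D4 m7 untreated
  -> R3 @ bar 1 tick 1 v(2, 3): F4 above D4
  -> R3 @ bar 1 tick 2 v(2, 3): F4 above D4
  -> R3 @ bar 1 tick 3 v(2, 3): F4 above D4
  -> R4 @ bar 2 tick 0 v(0, 1): F3/E4 M7 untreated
  -> R4 @ bar 2 tick 0 v(0, 2): F3/E4 M7 untreated
  -> R4 @ bar 2 tick 0 v(0, 3): F3/G4 M2 untreated
  -> R2 @ bar 3 tick 0 v(0, 2): F3/E4 M7 -> G3/D5 P5 similar
  -> R3 @ bar 3 tick 0 v(2, 3): D5 above F4
  -> R4 @ bar 3 tick 0 v(0, 3): G3/F4 m7 untreated
  -> R7 @ bar 3 tick 0 v(2,): E4->D5 leap 10st
  -> R3 @ bar 3 tick 1 v(2, 3): D5 above F4
  -> R3 @ bar 3 tick 2 v(2, 3): D5 above F4
  -> R3 @ bar 3 tick 3 v(2, 3): D5 above F4
  -> R1 @ bar 4 tick 0 v(1, 2): D4/D5 P8 -> C4/C5 P8 similar
  -> R3 @ bar 4 tick 0 v(2, 3): C5 above G4
  -> R4 @ bar 4 tick 0 v(0, 3): A3/G4 m7 untreated
  -> R3 @ bar 4 tick 1 v(2, 3): C5 above G4
  -> R3 @ bar 4 tick 2 v(2, 3): C5 above G4
  -> R3 @ bar 4 tick 3 v(2, 3): C5 above G4
  -> R2 @ bar 5 tick 0 v(2, 3): C5/G4 P4 -> F4/F4 P1 similar
  -> R1 @ bar 6 tick 0 v(2, 3): F4/F4 P1 -> G4/G4 P1 similar
  -> R2 @ bar 6 tick 0 v(1, 2): B3/F4 TT -> C4/G4 P5 similar
  -> R2 @ bar 6 tick 0 v(1, 3): B3/F4 TT -> C4/G4 P5 similar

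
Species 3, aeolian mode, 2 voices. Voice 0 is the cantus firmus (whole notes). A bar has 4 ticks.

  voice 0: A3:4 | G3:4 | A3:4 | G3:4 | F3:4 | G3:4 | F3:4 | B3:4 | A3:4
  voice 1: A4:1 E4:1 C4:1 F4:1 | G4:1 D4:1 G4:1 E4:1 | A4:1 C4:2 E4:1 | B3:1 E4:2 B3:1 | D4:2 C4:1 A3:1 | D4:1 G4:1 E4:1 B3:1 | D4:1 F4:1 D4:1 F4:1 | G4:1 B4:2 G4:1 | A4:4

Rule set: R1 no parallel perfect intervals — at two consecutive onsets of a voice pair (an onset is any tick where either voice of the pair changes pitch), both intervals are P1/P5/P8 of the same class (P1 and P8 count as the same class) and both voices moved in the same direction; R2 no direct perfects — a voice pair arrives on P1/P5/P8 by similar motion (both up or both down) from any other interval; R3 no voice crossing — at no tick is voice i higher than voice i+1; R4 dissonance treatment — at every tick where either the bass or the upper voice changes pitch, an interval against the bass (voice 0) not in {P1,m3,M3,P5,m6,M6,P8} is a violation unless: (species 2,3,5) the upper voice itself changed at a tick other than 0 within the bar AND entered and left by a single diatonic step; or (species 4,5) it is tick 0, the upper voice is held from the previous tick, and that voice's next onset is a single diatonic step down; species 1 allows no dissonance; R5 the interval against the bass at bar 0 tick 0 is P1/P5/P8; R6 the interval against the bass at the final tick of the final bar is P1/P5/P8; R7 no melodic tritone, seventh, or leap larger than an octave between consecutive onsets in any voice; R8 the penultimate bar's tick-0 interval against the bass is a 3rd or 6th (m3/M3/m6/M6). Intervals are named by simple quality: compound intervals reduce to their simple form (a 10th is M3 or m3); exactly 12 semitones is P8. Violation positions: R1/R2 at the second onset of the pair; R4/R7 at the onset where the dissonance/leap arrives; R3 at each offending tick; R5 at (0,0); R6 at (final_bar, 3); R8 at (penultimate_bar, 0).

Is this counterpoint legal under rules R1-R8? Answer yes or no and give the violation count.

bar 0: v0=A3 v1=A4 (P8)
bar 1: v0=G3 v1=G4 (P8)
bar 2: v0=A3 v1=A4 (P8)
bar 3: v0=G3 v1=B3 (M3)
bar 4: v0=F3 v1=D4 (M6)
bar 5: v0=G3 v1=D4 (P5)
bar 6: v0=F3 v1=D4 (M6)
bar 7: v0=B3 v1=G4 (m6)
bar 8: v0=A3 v1=A4 (P8)
  R2 @ bar2.0: G3/E4 M6 -> A3/A4 P8 similar
  R2 @ bar5.0: F3/A3 M3 -> G3/D4 P5 similar
  R7 @ bar7.0: F3->B3 leap 6st

No (3 violations)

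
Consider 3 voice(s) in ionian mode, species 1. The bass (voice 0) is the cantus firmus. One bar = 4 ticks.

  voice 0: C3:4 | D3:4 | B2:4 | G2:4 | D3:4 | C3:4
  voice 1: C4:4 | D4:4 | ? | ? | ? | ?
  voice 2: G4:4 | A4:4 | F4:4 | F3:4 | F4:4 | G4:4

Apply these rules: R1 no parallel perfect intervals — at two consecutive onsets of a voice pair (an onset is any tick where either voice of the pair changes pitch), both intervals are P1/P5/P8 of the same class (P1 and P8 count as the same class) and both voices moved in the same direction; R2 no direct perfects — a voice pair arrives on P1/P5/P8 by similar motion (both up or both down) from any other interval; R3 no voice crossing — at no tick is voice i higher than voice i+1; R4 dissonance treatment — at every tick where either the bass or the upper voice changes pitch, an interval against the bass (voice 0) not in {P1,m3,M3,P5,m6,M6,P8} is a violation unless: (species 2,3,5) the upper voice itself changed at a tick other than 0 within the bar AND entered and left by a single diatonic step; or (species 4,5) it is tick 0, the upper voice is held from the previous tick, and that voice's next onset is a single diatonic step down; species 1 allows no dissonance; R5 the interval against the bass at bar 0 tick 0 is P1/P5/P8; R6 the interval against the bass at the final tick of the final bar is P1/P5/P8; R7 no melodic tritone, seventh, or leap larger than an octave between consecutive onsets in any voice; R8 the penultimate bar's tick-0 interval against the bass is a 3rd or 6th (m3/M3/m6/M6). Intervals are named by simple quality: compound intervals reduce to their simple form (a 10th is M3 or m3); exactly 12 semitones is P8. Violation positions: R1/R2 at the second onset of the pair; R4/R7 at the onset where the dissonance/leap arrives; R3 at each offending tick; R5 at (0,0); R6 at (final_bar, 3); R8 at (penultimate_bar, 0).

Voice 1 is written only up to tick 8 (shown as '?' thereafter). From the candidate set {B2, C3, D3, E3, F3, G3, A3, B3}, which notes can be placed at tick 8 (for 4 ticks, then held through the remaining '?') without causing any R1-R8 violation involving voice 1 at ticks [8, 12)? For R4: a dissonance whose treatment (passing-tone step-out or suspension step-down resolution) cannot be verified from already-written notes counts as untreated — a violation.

B2: violates R1,R7
C3: violates R4,R7
D3: legal
E3: violates R4,R7
F3: violates R2,R4
G3: legal
A3: violates R4
B3: violates R1

{D3, G3}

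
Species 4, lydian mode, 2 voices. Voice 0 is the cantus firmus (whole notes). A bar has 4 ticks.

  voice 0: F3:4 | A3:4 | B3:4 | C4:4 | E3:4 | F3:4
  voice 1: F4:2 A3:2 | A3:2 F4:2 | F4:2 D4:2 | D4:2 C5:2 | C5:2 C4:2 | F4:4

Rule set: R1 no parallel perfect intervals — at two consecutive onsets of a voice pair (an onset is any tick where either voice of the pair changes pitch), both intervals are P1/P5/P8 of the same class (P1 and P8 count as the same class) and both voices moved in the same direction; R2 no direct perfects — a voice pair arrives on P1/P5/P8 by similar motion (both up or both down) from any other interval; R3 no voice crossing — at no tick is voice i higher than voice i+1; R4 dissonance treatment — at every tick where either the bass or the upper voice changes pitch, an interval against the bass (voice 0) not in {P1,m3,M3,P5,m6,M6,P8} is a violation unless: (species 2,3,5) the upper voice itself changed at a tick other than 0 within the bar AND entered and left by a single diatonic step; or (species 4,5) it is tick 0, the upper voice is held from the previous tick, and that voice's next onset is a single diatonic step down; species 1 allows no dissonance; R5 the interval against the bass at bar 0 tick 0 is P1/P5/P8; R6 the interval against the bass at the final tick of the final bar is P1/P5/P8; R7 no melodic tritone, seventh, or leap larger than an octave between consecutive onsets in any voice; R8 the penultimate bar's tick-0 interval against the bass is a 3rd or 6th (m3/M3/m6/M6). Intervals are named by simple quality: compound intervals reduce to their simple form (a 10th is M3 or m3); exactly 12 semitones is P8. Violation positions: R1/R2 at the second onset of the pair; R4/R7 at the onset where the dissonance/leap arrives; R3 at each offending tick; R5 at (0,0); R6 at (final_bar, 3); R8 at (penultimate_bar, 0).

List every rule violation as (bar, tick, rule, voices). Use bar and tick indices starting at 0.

bar 0: v0=F3 v1=F4 downbeat P8
bar 1: v0=A3 v1=A3 downbeat P1
bar 2: v0=B3 v1=F4 downbeat TT
bar 3: v0=C4 v1=D4 downbeat M2
bar 4: v0=E3 v1=C5 downbeat m6
bar 5: v0=F3 v1=F4 downbeat P8
  -> R4 @ bar 2 tick 0 v(0, 1): B3/F4 TT untreated
  -> R4 @ bar 3 tick 0 v(0, 1): C4/D4 M2 untreated
  -> R7 @ bar 3 tick 2 v(1,): D4->C5 leap 10st
  -> R2 @ bar 5 tick 0 v(0, 1): E3/C4 m6 -> F3/F4 P8 similar

(2, 0, R4, (0, 1))
(3, 0, R4, (0, 1))
(3, 2, R7, (1,))
(5, 0, R2, (0, 1))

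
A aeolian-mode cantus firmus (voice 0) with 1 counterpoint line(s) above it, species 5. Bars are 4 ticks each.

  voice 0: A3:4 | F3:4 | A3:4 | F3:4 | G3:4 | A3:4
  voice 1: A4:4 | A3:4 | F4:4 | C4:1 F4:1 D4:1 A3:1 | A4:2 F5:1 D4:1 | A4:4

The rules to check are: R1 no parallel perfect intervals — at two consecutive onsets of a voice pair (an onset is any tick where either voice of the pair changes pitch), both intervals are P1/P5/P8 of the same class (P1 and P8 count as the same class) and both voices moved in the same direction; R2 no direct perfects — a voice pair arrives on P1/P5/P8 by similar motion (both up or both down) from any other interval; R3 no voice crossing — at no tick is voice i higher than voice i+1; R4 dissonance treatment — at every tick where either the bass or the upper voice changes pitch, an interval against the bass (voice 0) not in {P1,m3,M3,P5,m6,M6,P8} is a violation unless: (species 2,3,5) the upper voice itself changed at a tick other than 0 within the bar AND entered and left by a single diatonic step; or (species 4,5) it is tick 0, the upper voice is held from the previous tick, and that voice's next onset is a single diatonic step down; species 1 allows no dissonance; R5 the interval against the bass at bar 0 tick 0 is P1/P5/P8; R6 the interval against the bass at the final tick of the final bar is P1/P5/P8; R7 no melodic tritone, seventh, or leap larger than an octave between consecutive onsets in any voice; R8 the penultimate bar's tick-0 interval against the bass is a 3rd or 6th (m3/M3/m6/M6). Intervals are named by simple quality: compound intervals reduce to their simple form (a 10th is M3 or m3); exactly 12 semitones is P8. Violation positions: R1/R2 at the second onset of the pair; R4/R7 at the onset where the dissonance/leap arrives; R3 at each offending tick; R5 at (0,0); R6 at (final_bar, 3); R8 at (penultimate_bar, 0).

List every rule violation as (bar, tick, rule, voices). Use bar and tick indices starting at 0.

bar 0: v0=A3 v1=A4 downbeat P8
bar 1: v0=F3 v1=A3 downbeat M3
bar 2: v0=A3 v1=F4 downbeat m6
bar 3: v0=F3 v1=C4 downbeat P5
bar 4: v0=G3 v1=A4 downbeat M2
bar 5: v0=A3 v1=A4 downbeat P8
  -> R2 @ bar 3 tick 0 v(0, 1): A3/F4 m6 -> F3/C4 P5 similar
  -> R4 @ bar 4 tick 0 v(0, 1): G3/A4 M2 untreated
  -> R8 @ bar 4 tick 0 v(0, 1): penult M2 not 3rd/6th
  -> R4 @ bar 4 tick 2 v(0, 1): G3/F5 m7 untreated
  -> R7 @ bar 4 tick 3 v(1,): F5->D4 leap 15st
  -> R2 @ bar 5 tick 0 v(0, 1): G3/D4 P5 -> A3/A4 P8 similar

(3, 0, R2, (0, 1))
(4, 0, R4, (0, 1))
(4, 0, R8, (0, 1))
(4, 2, R4, (0, 1))
(4, 3, R7, (1,))
(5, 0, R2, (0, 1))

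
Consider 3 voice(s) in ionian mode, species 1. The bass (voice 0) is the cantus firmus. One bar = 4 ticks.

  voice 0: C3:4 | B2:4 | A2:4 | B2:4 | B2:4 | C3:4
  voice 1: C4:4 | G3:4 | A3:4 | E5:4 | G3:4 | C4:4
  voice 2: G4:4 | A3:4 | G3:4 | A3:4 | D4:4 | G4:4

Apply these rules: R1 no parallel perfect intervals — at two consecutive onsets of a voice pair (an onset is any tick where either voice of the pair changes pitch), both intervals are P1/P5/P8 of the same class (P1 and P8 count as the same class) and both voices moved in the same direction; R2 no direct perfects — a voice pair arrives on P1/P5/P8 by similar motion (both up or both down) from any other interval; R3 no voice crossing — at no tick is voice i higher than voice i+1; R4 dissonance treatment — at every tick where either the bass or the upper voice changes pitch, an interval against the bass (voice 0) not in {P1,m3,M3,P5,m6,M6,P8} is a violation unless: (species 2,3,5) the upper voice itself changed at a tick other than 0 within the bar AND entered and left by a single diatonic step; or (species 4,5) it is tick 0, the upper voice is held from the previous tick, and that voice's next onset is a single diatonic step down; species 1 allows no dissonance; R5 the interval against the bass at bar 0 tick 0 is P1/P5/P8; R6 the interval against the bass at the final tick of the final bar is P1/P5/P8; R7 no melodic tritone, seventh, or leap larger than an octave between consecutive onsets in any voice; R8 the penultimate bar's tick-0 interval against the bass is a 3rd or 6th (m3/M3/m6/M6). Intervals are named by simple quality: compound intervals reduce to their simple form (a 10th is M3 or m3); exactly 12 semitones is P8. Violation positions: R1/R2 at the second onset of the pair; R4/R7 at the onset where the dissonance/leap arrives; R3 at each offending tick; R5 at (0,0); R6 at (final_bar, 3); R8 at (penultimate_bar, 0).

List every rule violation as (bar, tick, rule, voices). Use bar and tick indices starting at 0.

(1, 0, R4, (0, 2))
(1, 0, R7, (2,))
(2, 0, R3, (1, 2))
(2, 0, R4, (0, 2))
(2, 1, R3, (1, 2))
(2, 2, R3, (1, 2))
(2, 3, R3, (1, 2))
(3, 0, R2, (1, 2))
(3, 0, R3, (1, 2))
(3, 0, R4, (0, 1))
(3, 0, R4, (0, 2))
(3, 0, R7, (1,))
(3, 1, R3, (1, 2))
(3, 2, R3, (1, 2))
(3, 3, R3, (1, 2))
(4, 0, R7, (1,))
(5, 0, R1, (1, 2))
(5, 0, R2, (0, 1))
(5, 0, R2, (0, 2))

bar 0: v0=C3 v1=C4 v2=G4 downbeat P5
bar 1: v0=B2 v1=G3 v2=A3 downbeat m7
bar 2: v0=A2 v1=A3 v2=G3 downbeat m7
bar 3: v0=B2 v1=E5 v2=A3 downbeat m7
bar 4: v0=B2 v1=G3 v2=D4 downbeat m3
bar 5: v0=C3 v1=C4 v2=G4 downbeat P5
  -> R4 @ bar 1 tick 0 v(0, 2): B2/A3 m7 untreated
  -> R7 @ bar 1 tick 0 v(2,): G4->A3 leap 10st
  -> R3 @ bar 2 tick 0 v(1, 2): A3 above G3
  -> R4 @ bar 2 tick 0 v(0, 2): A2/G3 m7 untreated
  -> R3 @ bar 2 tick 1 v(1, 2): A3 above G3
  -> R3 @ bar 2 tick 2 v(1, 2): A3 above G3
  -> R3 @ bar 2 tick 3 v(1, 2): A3 above G3
  -> R2 @ bar 3 tick 0 v(1, 2): A3/G3 M2 -> E5/A3 P5 similar
  -> R3 @ bar 3 tick 0 v(1, 2): E5 above A3
  -> R4 @ bar 3 tick 0 v(0, 1): B2/E5 P4 untreated
  -> R4 @ bar 3 tick 0 v(0, 2): B2/A3 m7 untreated
  -> R7 @ bar 3 tick 0 v(1,): A3->E5 leap 19st
  -> R3 @ bar 3 tick 1 v(1, 2): E5 above A3
  -> R3 @ bar 3 tick 2 v(1, 2): E5 above A3
  -> R3 @ bar 3 tick 3 v(1, 2): E5 above A3
  -> R7 @ bar 4 tick 0 v(1,): E5->G3 leap 21st
  -> R1 @ bar 5 tick 0 v(1, 2): G3/D4 P5 -> C4/G4 P5 similar
  -> R2 @ bar 5 tick 0 v(0, 1): B2/G3 m6 -> C3/C4 P8 similar
  -> R2 @ bar 5 tick 0 v(0, 2): B2/D4 m3 -> C3/G4 P5 similar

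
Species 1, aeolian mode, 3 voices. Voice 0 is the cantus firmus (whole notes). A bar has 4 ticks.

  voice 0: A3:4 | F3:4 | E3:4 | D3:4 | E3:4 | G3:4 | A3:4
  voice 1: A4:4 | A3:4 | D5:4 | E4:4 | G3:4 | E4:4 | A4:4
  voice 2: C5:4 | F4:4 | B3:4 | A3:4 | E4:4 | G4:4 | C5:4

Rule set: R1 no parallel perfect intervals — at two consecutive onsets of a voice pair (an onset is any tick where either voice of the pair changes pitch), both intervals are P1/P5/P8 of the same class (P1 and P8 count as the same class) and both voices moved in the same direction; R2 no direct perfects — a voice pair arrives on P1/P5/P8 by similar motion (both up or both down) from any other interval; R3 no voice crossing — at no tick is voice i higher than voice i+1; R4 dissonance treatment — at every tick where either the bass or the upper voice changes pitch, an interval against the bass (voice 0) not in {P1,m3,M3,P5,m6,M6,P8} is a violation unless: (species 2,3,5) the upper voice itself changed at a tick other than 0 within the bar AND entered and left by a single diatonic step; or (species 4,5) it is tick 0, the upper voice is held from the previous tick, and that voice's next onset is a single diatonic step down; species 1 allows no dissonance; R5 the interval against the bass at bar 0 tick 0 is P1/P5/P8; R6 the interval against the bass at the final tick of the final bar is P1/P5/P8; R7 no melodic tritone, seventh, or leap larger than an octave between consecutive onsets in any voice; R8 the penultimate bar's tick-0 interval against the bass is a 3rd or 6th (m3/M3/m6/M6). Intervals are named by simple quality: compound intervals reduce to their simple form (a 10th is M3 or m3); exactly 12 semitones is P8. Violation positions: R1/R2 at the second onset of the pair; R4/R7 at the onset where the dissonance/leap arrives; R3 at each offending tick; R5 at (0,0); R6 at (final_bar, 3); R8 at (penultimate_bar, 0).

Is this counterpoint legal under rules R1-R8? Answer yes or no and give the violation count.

No (23 violations)

bar 0: v0=A3 v1=A4 v2=C5 (m3)
bar 1: v0=F3 v1=A3 v2=F4 (P8)
bar 2: v0=E3 v1=D5 v2=B3 (P5)
bar 3: v0=D3 v1=E4 v2=A3 (P5)
bar 4: v0=E3 v1=G3 v2=E4 (P8)
bar 5: v0=G3 v1=E4 v2=G4 (P8)
bar 6: v0=A3 v1=A4 v2=C5 (m3)
  R5 @ bar0.0: opens on m3
  R2 @ bar1.0: A3/C5 m3 -> F3/F4 P8 similar
  R2 @ bar2.0: F3/F4 P8 -> E3/B3 P5 similar
  R3 @ bar2.0: D5 above B3
  R4 @ bar2.0: E3/D5 m7 untreated
  R7 @ bar2.0: A3->D5 leap 17st
  R7 @ bar2.0: F4->B3 leap 6st
  R3 @ bar2.1: D5 above B3
  R3 @ bar2.2: D5 above B3
  R3 @ bar2.3: D5 above B3
  R1 @ bar3.0: E3/B3 P5 -> D3/A3 P5 similar
  R2 @ bar3.0: D5/B3 m3 -> E4/A3 P5 similar
  R3 @ bar3.0: E4 above A3
  R4 @ bar3.0: D3/E4 M2 untreated
  R7 @ bar3.0: D5->E4 leap 10st
  R3 @ bar3.1: E4 above A3
  R3 @ bar3.2: E4 above A3
  R3 @ bar3.3: E4 above A3
  R2 @ bar4.0: D3/A3 P5 -> E3/E4 P8 similar
  R1 @ bar5.0: E3/E4 P8 -> G3/G4 P8 similar
  R8 @ bar5.0: penult P8 not 3rd/6th
  R2 @ bar6.0: G3/E4 M6 -> A3/A4 P8 similar
  R6 @ bar6.3: closes on m3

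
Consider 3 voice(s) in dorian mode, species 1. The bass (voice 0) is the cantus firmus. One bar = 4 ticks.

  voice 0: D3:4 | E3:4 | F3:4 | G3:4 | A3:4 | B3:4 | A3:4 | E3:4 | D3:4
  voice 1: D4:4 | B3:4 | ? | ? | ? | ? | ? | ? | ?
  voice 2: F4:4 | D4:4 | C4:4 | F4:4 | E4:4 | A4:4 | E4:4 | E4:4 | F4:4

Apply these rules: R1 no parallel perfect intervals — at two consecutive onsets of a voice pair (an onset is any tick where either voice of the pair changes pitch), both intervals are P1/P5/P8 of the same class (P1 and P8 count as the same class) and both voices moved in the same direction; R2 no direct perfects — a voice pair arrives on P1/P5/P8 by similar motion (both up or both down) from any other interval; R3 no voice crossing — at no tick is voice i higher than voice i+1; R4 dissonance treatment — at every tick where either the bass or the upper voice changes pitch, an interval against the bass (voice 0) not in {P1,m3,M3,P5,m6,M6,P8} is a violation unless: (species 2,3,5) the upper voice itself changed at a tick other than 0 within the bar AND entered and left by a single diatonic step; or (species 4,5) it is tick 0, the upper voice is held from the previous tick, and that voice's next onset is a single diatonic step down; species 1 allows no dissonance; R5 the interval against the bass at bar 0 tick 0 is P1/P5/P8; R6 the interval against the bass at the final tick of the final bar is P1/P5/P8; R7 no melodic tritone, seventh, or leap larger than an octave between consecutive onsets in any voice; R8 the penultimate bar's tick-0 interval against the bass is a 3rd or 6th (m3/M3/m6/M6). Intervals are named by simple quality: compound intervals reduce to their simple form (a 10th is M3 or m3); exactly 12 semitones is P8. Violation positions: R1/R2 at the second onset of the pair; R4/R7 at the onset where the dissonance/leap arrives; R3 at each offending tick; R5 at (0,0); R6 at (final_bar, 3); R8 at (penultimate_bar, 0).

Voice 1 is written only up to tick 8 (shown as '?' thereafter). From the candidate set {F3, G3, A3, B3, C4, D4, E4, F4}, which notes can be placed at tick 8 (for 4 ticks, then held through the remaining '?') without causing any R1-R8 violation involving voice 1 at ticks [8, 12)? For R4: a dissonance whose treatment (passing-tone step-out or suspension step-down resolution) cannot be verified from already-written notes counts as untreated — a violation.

{A3}

F3: violates R2,R7
G3: violates R4
A3: legal
B3: violates R4
C4: violates R1
D4: violates R3
E4: violates R3,R4
F4: violates R2,R3,R7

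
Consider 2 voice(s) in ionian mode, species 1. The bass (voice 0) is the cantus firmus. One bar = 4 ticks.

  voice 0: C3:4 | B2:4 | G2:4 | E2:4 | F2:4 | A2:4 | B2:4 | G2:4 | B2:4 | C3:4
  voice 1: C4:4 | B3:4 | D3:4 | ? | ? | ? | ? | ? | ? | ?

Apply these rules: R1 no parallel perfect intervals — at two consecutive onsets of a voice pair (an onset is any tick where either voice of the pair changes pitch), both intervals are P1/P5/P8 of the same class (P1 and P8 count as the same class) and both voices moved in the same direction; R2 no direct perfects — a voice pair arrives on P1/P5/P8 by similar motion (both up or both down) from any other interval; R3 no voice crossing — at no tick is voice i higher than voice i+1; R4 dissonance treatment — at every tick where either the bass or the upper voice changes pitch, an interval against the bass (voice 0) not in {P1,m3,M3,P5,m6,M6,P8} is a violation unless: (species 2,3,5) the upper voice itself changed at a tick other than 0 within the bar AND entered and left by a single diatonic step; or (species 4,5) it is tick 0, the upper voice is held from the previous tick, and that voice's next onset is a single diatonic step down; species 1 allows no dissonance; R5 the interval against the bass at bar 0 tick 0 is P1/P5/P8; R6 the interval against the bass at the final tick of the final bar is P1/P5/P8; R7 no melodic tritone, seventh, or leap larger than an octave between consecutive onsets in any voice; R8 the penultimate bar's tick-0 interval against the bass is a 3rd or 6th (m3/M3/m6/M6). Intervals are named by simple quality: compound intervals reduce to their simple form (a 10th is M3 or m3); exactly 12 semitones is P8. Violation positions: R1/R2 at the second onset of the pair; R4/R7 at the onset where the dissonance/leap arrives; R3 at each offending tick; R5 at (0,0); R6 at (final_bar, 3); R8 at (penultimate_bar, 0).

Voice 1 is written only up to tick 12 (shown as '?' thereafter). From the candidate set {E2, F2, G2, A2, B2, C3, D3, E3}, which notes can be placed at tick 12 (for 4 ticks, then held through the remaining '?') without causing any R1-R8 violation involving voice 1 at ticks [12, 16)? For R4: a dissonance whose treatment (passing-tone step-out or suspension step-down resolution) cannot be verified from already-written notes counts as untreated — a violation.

E2: violates R2,R7
F2: violates R4
G2: legal
A2: violates R4
B2: violates R1
C3: legal
D3: violates R4
E3: legal

{C3, E3, G2}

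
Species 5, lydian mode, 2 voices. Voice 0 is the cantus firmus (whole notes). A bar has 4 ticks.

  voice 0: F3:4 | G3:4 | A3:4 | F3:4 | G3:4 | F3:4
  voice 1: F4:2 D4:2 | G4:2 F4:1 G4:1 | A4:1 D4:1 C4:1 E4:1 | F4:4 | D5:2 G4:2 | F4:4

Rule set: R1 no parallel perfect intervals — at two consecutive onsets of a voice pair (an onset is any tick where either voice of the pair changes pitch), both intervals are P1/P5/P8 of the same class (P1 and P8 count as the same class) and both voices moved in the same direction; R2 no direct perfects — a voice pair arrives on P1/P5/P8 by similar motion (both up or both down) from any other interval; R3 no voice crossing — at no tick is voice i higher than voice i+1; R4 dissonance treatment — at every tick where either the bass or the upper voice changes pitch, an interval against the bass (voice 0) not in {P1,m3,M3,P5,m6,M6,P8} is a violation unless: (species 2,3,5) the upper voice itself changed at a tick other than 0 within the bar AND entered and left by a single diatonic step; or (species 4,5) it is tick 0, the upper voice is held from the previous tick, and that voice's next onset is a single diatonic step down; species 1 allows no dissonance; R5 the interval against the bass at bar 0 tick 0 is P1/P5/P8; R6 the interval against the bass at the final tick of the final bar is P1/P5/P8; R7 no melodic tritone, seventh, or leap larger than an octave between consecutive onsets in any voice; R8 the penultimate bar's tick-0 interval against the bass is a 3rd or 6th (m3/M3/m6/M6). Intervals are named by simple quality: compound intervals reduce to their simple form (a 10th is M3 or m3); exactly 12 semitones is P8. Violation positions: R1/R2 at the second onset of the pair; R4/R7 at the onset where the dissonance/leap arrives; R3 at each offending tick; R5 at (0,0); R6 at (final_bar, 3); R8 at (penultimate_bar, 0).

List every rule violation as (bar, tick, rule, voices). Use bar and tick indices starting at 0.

(1, 0, R2, (0, 1))
(2, 0, R1, (0, 1))
(2, 1, R4, (0, 1))
(4, 0, R2, (0, 1))
(4, 0, R8, (0, 1))
(5, 0, R1, (0, 1))

bar 0: v0=F3 v1=F4 downbeat P8
bar 1: v0=G3 v1=G4 downbeat P8
bar 2: v0=A3 v1=A4 downbeat P8
bar 3: v0=F3 v1=F4 downbeat P8
bar 4: v0=G3 v1=D5 downbeat P5
bar 5: v0=F3 v1=F4 downbeat P8
  -> R2 @ bar 1 tick 0 v(0, 1): F3/D4 M6 -> G3/G4 P8 similar
  -> R1 @ bar 2 tick 0 v(0, 1): G3/G4 P8 -> A3/A4 P8 similar
  -> R4 @ bar 2 tick 1 v(0, 1): A3/D4 P4 untreated
  -> R2 @ bar 4 tick 0 v(0, 1): F3/F4 P8 -> G3/D5 P5 similar
  -> R8 @ bar 4 tick 0 v(0, 1): penult P5 not 3rd/6th
  -> R1 @ bar 5 tick 0 v(0, 1): G3/G4 P8 -> F3/F4 P8 similar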